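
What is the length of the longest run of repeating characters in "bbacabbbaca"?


Input: "bbacabbbaca"
Scanning for longest run:
  Position 1 ('b'): continues run of 'b', length=2
  Position 2 ('a'): new char, reset run to 1
  Position 3 ('c'): new char, reset run to 1
  Position 4 ('a'): new char, reset run to 1
  Position 5 ('b'): new char, reset run to 1
  Position 6 ('b'): continues run of 'b', length=2
  Position 7 ('b'): continues run of 'b', length=3
  Position 8 ('a'): new char, reset run to 1
  Position 9 ('c'): new char, reset run to 1
  Position 10 ('a'): new char, reset run to 1
Longest run: 'b' with length 3

3


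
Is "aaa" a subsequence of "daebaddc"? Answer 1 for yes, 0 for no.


Check if "aaa" is a subsequence of "daebaddc"
Greedy scan:
  Position 0 ('d'): no match needed
  Position 1 ('a'): matches sub[0] = 'a'
  Position 2 ('e'): no match needed
  Position 3 ('b'): no match needed
  Position 4 ('a'): matches sub[1] = 'a'
  Position 5 ('d'): no match needed
  Position 6 ('d'): no match needed
  Position 7 ('c'): no match needed
Only matched 2/3 characters => not a subsequence

0


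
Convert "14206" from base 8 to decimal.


Input: "14206" in base 8
Positional expansion:
  Digit '1' (value 1) x 8^4 = 4096
  Digit '4' (value 4) x 8^3 = 2048
  Digit '2' (value 2) x 8^2 = 128
  Digit '0' (value 0) x 8^1 = 0
  Digit '6' (value 6) x 8^0 = 6
Sum = 6278

6278


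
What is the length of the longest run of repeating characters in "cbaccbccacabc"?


Input: "cbaccbccacabc"
Scanning for longest run:
  Position 1 ('b'): new char, reset run to 1
  Position 2 ('a'): new char, reset run to 1
  Position 3 ('c'): new char, reset run to 1
  Position 4 ('c'): continues run of 'c', length=2
  Position 5 ('b'): new char, reset run to 1
  Position 6 ('c'): new char, reset run to 1
  Position 7 ('c'): continues run of 'c', length=2
  Position 8 ('a'): new char, reset run to 1
  Position 9 ('c'): new char, reset run to 1
  Position 10 ('a'): new char, reset run to 1
  Position 11 ('b'): new char, reset run to 1
  Position 12 ('c'): new char, reset run to 1
Longest run: 'c' with length 2

2


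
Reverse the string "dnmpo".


Input: dnmpo
Reading characters right to left:
  Position 4: 'o'
  Position 3: 'p'
  Position 2: 'm'
  Position 1: 'n'
  Position 0: 'd'
Reversed: opmnd

opmnd


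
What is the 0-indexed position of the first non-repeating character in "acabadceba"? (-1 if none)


Input: acabadceba
Character frequencies:
  'a': 4
  'b': 2
  'c': 2
  'd': 1
  'e': 1
Scanning left to right for freq == 1:
  Position 0 ('a'): freq=4, skip
  Position 1 ('c'): freq=2, skip
  Position 2 ('a'): freq=4, skip
  Position 3 ('b'): freq=2, skip
  Position 4 ('a'): freq=4, skip
  Position 5 ('d'): unique! => answer = 5

5


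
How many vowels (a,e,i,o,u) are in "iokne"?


Input: iokne
Checking each character:
  'i' at position 0: vowel (running total: 1)
  'o' at position 1: vowel (running total: 2)
  'k' at position 2: consonant
  'n' at position 3: consonant
  'e' at position 4: vowel (running total: 3)
Total vowels: 3

3


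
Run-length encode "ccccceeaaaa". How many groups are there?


Input: ccccceeaaaa
Scanning for consecutive runs:
  Group 1: 'c' x 5 (positions 0-4)
  Group 2: 'e' x 2 (positions 5-6)
  Group 3: 'a' x 4 (positions 7-10)
Total groups: 3

3


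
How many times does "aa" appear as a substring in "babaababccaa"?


Searching for "aa" in "babaababccaa"
Scanning each position:
  Position 0: "ba" => no
  Position 1: "ab" => no
  Position 2: "ba" => no
  Position 3: "aa" => MATCH
  Position 4: "ab" => no
  Position 5: "ba" => no
  Position 6: "ab" => no
  Position 7: "bc" => no
  Position 8: "cc" => no
  Position 9: "ca" => no
  Position 10: "aa" => MATCH
Total occurrences: 2

2


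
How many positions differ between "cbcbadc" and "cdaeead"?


Comparing "cbcbadc" and "cdaeead" position by position:
  Position 0: 'c' vs 'c' => same
  Position 1: 'b' vs 'd' => DIFFER
  Position 2: 'c' vs 'a' => DIFFER
  Position 3: 'b' vs 'e' => DIFFER
  Position 4: 'a' vs 'e' => DIFFER
  Position 5: 'd' vs 'a' => DIFFER
  Position 6: 'c' vs 'd' => DIFFER
Positions that differ: 6

6


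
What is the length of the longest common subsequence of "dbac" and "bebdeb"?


LCS of "dbac" and "bebdeb"
DP table:
           b    e    b    d    e    b
      0    0    0    0    0    0    0
  d   0    0    0    0    1    1    1
  b   0    1    1    1    1    1    2
  a   0    1    1    1    1    1    2
  c   0    1    1    1    1    1    2
LCS length = dp[4][6] = 2

2


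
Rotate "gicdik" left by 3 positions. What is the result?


Input: "gicdik", rotate left by 3
First 3 characters: "gic"
Remaining characters: "dik"
Concatenate remaining + first: "dik" + "gic" = "dikgic"

dikgic


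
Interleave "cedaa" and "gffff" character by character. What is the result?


Interleaving "cedaa" and "gffff":
  Position 0: 'c' from first, 'g' from second => "cg"
  Position 1: 'e' from first, 'f' from second => "ef"
  Position 2: 'd' from first, 'f' from second => "df"
  Position 3: 'a' from first, 'f' from second => "af"
  Position 4: 'a' from first, 'f' from second => "af"
Result: cgefdfafaf

cgefdfafaf


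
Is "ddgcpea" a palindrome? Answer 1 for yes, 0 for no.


Input: ddgcpea
Reversed: aepcgdd
  Compare pos 0 ('d') with pos 6 ('a'): MISMATCH
  Compare pos 1 ('d') with pos 5 ('e'): MISMATCH
  Compare pos 2 ('g') with pos 4 ('p'): MISMATCH
Result: not a palindrome

0


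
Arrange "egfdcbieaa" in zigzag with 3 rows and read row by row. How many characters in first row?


Zigzag "egfdcbieaa" into 3 rows:
Placing characters:
  'e' => row 0
  'g' => row 1
  'f' => row 2
  'd' => row 1
  'c' => row 0
  'b' => row 1
  'i' => row 2
  'e' => row 1
  'a' => row 0
  'a' => row 1
Rows:
  Row 0: "eca"
  Row 1: "gdbea"
  Row 2: "fi"
First row length: 3

3


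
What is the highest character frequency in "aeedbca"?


Input: aeedbca
Character counts:
  'a': 2
  'b': 1
  'c': 1
  'd': 1
  'e': 2
Maximum frequency: 2

2


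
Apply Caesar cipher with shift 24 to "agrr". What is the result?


Caesar cipher: shift "agrr" by 24
  'a' (pos 0) + 24 = pos 24 = 'y'
  'g' (pos 6) + 24 = pos 4 = 'e'
  'r' (pos 17) + 24 = pos 15 = 'p'
  'r' (pos 17) + 24 = pos 15 = 'p'
Result: yepp

yepp


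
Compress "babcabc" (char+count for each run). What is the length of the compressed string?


Input: babcabc
Runs:
  'b' x 1 => "b1"
  'a' x 1 => "a1"
  'b' x 1 => "b1"
  'c' x 1 => "c1"
  'a' x 1 => "a1"
  'b' x 1 => "b1"
  'c' x 1 => "c1"
Compressed: "b1a1b1c1a1b1c1"
Compressed length: 14

14


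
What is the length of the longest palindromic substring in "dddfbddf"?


Input: "dddfbddf"
Checking substrings for palindromes:
  [0:3] "ddd" (len 3) => palindrome
  [0:2] "dd" (len 2) => palindrome
  [1:3] "dd" (len 2) => palindrome
  [5:7] "dd" (len 2) => palindrome
Longest palindromic substring: "ddd" with length 3

3


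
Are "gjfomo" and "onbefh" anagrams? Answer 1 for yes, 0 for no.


Strings: "gjfomo", "onbefh"
Sorted first:  fgjmoo
Sorted second: befhno
Differ at position 0: 'f' vs 'b' => not anagrams

0


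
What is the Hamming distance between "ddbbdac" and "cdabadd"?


Comparing "ddbbdac" and "cdabadd" position by position:
  Position 0: 'd' vs 'c' => differ
  Position 1: 'd' vs 'd' => same
  Position 2: 'b' vs 'a' => differ
  Position 3: 'b' vs 'b' => same
  Position 4: 'd' vs 'a' => differ
  Position 5: 'a' vs 'd' => differ
  Position 6: 'c' vs 'd' => differ
Total differences (Hamming distance): 5

5


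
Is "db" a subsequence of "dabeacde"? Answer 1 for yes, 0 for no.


Check if "db" is a subsequence of "dabeacde"
Greedy scan:
  Position 0 ('d'): matches sub[0] = 'd'
  Position 1 ('a'): no match needed
  Position 2 ('b'): matches sub[1] = 'b'
  Position 3 ('e'): no match needed
  Position 4 ('a'): no match needed
  Position 5 ('c'): no match needed
  Position 6 ('d'): no match needed
  Position 7 ('e'): no match needed
All 2 characters matched => is a subsequence

1


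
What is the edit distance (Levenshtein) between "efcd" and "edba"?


Computing edit distance: "efcd" -> "edba"
DP table:
           e    d    b    a
      0    1    2    3    4
  e   1    0    1    2    3
  f   2    1    1    2    3
  c   3    2    2    2    3
  d   4    3    2    3    3
Edit distance = dp[4][4] = 3

3


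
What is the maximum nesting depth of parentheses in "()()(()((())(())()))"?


Input: "()()(()((())(())()))"
Tracking depth:
  Position 0 '(': depth becomes 1
  Position 1 ')': depth becomes 0
  Position 2 '(': depth becomes 1
  Position 3 ')': depth becomes 0
  Position 4 '(': depth becomes 1
  Position 5 '(': depth becomes 2
  Position 6 ')': depth becomes 1
  Position 7 '(': depth becomes 2
  Position 8 '(': depth becomes 3
  Position 9 '(': depth becomes 4
  Position 10 ')': depth becomes 3
  Position 11 ')': depth becomes 2
  Position 12 '(': depth becomes 3
  Position 13 '(': depth becomes 4
  Position 14 ')': depth becomes 3
  Position 15 ')': depth becomes 2
  Position 16 '(': depth becomes 3
  Position 17 ')': depth becomes 2
  Position 18 ')': depth becomes 1
  Position 19 ')': depth becomes 0
Maximum depth reached: 4

4


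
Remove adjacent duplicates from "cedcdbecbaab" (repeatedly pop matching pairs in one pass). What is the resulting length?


Input: cedcdbecbaab
Stack-based adjacent duplicate removal:
  Read 'c': push. Stack: c
  Read 'e': push. Stack: ce
  Read 'd': push. Stack: ced
  Read 'c': push. Stack: cedc
  Read 'd': push. Stack: cedcd
  Read 'b': push. Stack: cedcdb
  Read 'e': push. Stack: cedcdbe
  Read 'c': push. Stack: cedcdbec
  Read 'b': push. Stack: cedcdbecb
  Read 'a': push. Stack: cedcdbecba
  Read 'a': matches stack top 'a' => pop. Stack: cedcdbecb
  Read 'b': matches stack top 'b' => pop. Stack: cedcdbec
Final stack: "cedcdbec" (length 8)

8


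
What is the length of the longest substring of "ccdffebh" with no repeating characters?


Input: "ccdffebh"
Sliding window (track last position of each char):
  Position 0 ('c'): window [0,0] length 1 -- new best
  Position 1 ('c'): repeat (last at 0), move window start to 1
  Position 1 ('c'): window [1,1] length 1
  Position 2 ('d'): window [1,2] length 2 -- new best
  Position 3 ('f'): window [1,3] length 3 -- new best
  Position 4 ('f'): repeat (last at 3), move window start to 4
  Position 4 ('f'): window [4,4] length 1
  Position 5 ('e'): window [4,5] length 2
  Position 6 ('b'): window [4,6] length 3
  Position 7 ('h'): window [4,7] length 4 -- new best
Longest substring with no repeats: "febh" with length 4

4


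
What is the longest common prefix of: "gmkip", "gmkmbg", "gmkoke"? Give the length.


Words: gmkip, gmkmbg, gmkoke
  Position 0: all 'g' => match
  Position 1: all 'm' => match
  Position 2: all 'k' => match
  Position 3: ('i', 'm', 'o') => mismatch, stop
LCP = "gmk" (length 3)

3


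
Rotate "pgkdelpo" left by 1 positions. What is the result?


Input: "pgkdelpo", rotate left by 1
First 1 characters: "p"
Remaining characters: "gkdelpo"
Concatenate remaining + first: "gkdelpo" + "p" = "gkdelpop"

gkdelpop


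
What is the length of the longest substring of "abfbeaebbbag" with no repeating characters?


Input: "abfbeaebbbag"
Sliding window (track last position of each char):
  Position 0 ('a'): window [0,0] length 1 -- new best
  Position 1 ('b'): window [0,1] length 2 -- new best
  Position 2 ('f'): window [0,2] length 3 -- new best
  Position 3 ('b'): repeat (last at 1), move window start to 2
  Position 3 ('b'): window [2,3] length 2
  Position 4 ('e'): window [2,4] length 3
  Position 5 ('a'): window [2,5] length 4 -- new best
  Position 6 ('e'): repeat (last at 4), move window start to 5
  Position 6 ('e'): window [5,6] length 2
  Position 7 ('b'): window [5,7] length 3
  Position 8 ('b'): repeat (last at 7), move window start to 8
  Position 8 ('b'): window [8,8] length 1
  Position 9 ('b'): repeat (last at 8), move window start to 9
  Position 9 ('b'): window [9,9] length 1
  Position 10 ('a'): window [9,10] length 2
  Position 11 ('g'): window [9,11] length 3
Longest substring with no repeats: "fbea" with length 4

4


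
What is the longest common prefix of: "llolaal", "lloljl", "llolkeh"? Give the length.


Words: llolaal, lloljl, llolkeh
  Position 0: all 'l' => match
  Position 1: all 'l' => match
  Position 2: all 'o' => match
  Position 3: all 'l' => match
  Position 4: ('a', 'j', 'k') => mismatch, stop
LCP = "llol" (length 4)

4


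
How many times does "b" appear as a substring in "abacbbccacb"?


Searching for "b" in "abacbbccacb"
Scanning each position:
  Position 0: "a" => no
  Position 1: "b" => MATCH
  Position 2: "a" => no
  Position 3: "c" => no
  Position 4: "b" => MATCH
  Position 5: "b" => MATCH
  Position 6: "c" => no
  Position 7: "c" => no
  Position 8: "a" => no
  Position 9: "c" => no
  Position 10: "b" => MATCH
Total occurrences: 4

4


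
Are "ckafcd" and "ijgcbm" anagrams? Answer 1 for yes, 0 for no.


Strings: "ckafcd", "ijgcbm"
Sorted first:  accdfk
Sorted second: bcgijm
Differ at position 0: 'a' vs 'b' => not anagrams

0


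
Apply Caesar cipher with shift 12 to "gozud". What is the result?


Caesar cipher: shift "gozud" by 12
  'g' (pos 6) + 12 = pos 18 = 's'
  'o' (pos 14) + 12 = pos 0 = 'a'
  'z' (pos 25) + 12 = pos 11 = 'l'
  'u' (pos 20) + 12 = pos 6 = 'g'
  'd' (pos 3) + 12 = pos 15 = 'p'
Result: salgp

salgp


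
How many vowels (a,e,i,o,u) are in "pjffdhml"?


Input: pjffdhml
Checking each character:
  'p' at position 0: consonant
  'j' at position 1: consonant
  'f' at position 2: consonant
  'f' at position 3: consonant
  'd' at position 4: consonant
  'h' at position 5: consonant
  'm' at position 6: consonant
  'l' at position 7: consonant
Total vowels: 0

0


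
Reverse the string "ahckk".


Input: ahckk
Reading characters right to left:
  Position 4: 'k'
  Position 3: 'k'
  Position 2: 'c'
  Position 1: 'h'
  Position 0: 'a'
Reversed: kkcha

kkcha


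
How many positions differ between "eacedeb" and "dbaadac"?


Comparing "eacedeb" and "dbaadac" position by position:
  Position 0: 'e' vs 'd' => DIFFER
  Position 1: 'a' vs 'b' => DIFFER
  Position 2: 'c' vs 'a' => DIFFER
  Position 3: 'e' vs 'a' => DIFFER
  Position 4: 'd' vs 'd' => same
  Position 5: 'e' vs 'a' => DIFFER
  Position 6: 'b' vs 'c' => DIFFER
Positions that differ: 6

6


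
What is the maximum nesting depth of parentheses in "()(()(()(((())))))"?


Input: "()(()(()(((())))))"
Tracking depth:
  Position 0 '(': depth becomes 1
  Position 1 ')': depth becomes 0
  Position 2 '(': depth becomes 1
  Position 3 '(': depth becomes 2
  Position 4 ')': depth becomes 1
  Position 5 '(': depth becomes 2
  Position 6 '(': depth becomes 3
  Position 7 ')': depth becomes 2
  Position 8 '(': depth becomes 3
  Position 9 '(': depth becomes 4
  Position 10 '(': depth becomes 5
  Position 11 '(': depth becomes 6
  Position 12 ')': depth becomes 5
  Position 13 ')': depth becomes 4
  Position 14 ')': depth becomes 3
  Position 15 ')': depth becomes 2
  Position 16 ')': depth becomes 1
  Position 17 ')': depth becomes 0
Maximum depth reached: 6

6


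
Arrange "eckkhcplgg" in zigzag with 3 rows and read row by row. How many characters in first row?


Zigzag "eckkhcplgg" into 3 rows:
Placing characters:
  'e' => row 0
  'c' => row 1
  'k' => row 2
  'k' => row 1
  'h' => row 0
  'c' => row 1
  'p' => row 2
  'l' => row 1
  'g' => row 0
  'g' => row 1
Rows:
  Row 0: "ehg"
  Row 1: "ckclg"
  Row 2: "kp"
First row length: 3

3


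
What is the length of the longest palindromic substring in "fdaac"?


Input: "fdaac"
Checking substrings for palindromes:
  [2:4] "aa" (len 2) => palindrome
Longest palindromic substring: "aa" with length 2

2


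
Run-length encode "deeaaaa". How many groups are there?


Input: deeaaaa
Scanning for consecutive runs:
  Group 1: 'd' x 1 (positions 0-0)
  Group 2: 'e' x 2 (positions 1-2)
  Group 3: 'a' x 4 (positions 3-6)
Total groups: 3

3


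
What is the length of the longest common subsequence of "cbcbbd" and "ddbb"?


LCS of "cbcbbd" and "ddbb"
DP table:
           d    d    b    b
      0    0    0    0    0
  c   0    0    0    0    0
  b   0    0    0    1    1
  c   0    0    0    1    1
  b   0    0    0    1    2
  b   0    0    0    1    2
  d   0    1    1    1    2
LCS length = dp[6][4] = 2

2


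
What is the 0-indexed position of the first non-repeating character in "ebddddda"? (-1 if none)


Input: ebddddda
Character frequencies:
  'a': 1
  'b': 1
  'd': 5
  'e': 1
Scanning left to right for freq == 1:
  Position 0 ('e'): unique! => answer = 0

0


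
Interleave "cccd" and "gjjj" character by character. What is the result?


Interleaving "cccd" and "gjjj":
  Position 0: 'c' from first, 'g' from second => "cg"
  Position 1: 'c' from first, 'j' from second => "cj"
  Position 2: 'c' from first, 'j' from second => "cj"
  Position 3: 'd' from first, 'j' from second => "dj"
Result: cgcjcjdj

cgcjcjdj


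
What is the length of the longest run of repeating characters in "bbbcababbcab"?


Input: "bbbcababbcab"
Scanning for longest run:
  Position 1 ('b'): continues run of 'b', length=2
  Position 2 ('b'): continues run of 'b', length=3
  Position 3 ('c'): new char, reset run to 1
  Position 4 ('a'): new char, reset run to 1
  Position 5 ('b'): new char, reset run to 1
  Position 6 ('a'): new char, reset run to 1
  Position 7 ('b'): new char, reset run to 1
  Position 8 ('b'): continues run of 'b', length=2
  Position 9 ('c'): new char, reset run to 1
  Position 10 ('a'): new char, reset run to 1
  Position 11 ('b'): new char, reset run to 1
Longest run: 'b' with length 3

3


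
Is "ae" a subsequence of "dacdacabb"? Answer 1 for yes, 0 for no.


Check if "ae" is a subsequence of "dacdacabb"
Greedy scan:
  Position 0 ('d'): no match needed
  Position 1 ('a'): matches sub[0] = 'a'
  Position 2 ('c'): no match needed
  Position 3 ('d'): no match needed
  Position 4 ('a'): no match needed
  Position 5 ('c'): no match needed
  Position 6 ('a'): no match needed
  Position 7 ('b'): no match needed
  Position 8 ('b'): no match needed
Only matched 1/2 characters => not a subsequence

0


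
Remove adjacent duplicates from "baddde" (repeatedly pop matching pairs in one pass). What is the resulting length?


Input: baddde
Stack-based adjacent duplicate removal:
  Read 'b': push. Stack: b
  Read 'a': push. Stack: ba
  Read 'd': push. Stack: bad
  Read 'd': matches stack top 'd' => pop. Stack: ba
  Read 'd': push. Stack: bad
  Read 'e': push. Stack: bade
Final stack: "bade" (length 4)

4


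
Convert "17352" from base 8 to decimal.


Input: "17352" in base 8
Positional expansion:
  Digit '1' (value 1) x 8^4 = 4096
  Digit '7' (value 7) x 8^3 = 3584
  Digit '3' (value 3) x 8^2 = 192
  Digit '5' (value 5) x 8^1 = 40
  Digit '2' (value 2) x 8^0 = 2
Sum = 7914

7914


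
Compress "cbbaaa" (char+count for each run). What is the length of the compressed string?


Input: cbbaaa
Runs:
  'c' x 1 => "c1"
  'b' x 2 => "b2"
  'a' x 3 => "a3"
Compressed: "c1b2a3"
Compressed length: 6

6


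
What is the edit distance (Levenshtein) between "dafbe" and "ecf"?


Computing edit distance: "dafbe" -> "ecf"
DP table:
           e    c    f
      0    1    2    3
  d   1    1    2    3
  a   2    2    2    3
  f   3    3    3    2
  b   4    4    4    3
  e   5    4    5    4
Edit distance = dp[5][3] = 4

4


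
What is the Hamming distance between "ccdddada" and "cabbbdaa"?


Comparing "ccdddada" and "cabbbdaa" position by position:
  Position 0: 'c' vs 'c' => same
  Position 1: 'c' vs 'a' => differ
  Position 2: 'd' vs 'b' => differ
  Position 3: 'd' vs 'b' => differ
  Position 4: 'd' vs 'b' => differ
  Position 5: 'a' vs 'd' => differ
  Position 6: 'd' vs 'a' => differ
  Position 7: 'a' vs 'a' => same
Total differences (Hamming distance): 6

6


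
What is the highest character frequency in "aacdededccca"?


Input: aacdededccca
Character counts:
  'a': 3
  'c': 4
  'd': 3
  'e': 2
Maximum frequency: 4

4


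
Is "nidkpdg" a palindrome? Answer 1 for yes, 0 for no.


Input: nidkpdg
Reversed: gdpkdin
  Compare pos 0 ('n') with pos 6 ('g'): MISMATCH
  Compare pos 1 ('i') with pos 5 ('d'): MISMATCH
  Compare pos 2 ('d') with pos 4 ('p'): MISMATCH
Result: not a palindrome

0


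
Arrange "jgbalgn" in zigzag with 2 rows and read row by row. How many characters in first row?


Zigzag "jgbalgn" into 2 rows:
Placing characters:
  'j' => row 0
  'g' => row 1
  'b' => row 0
  'a' => row 1
  'l' => row 0
  'g' => row 1
  'n' => row 0
Rows:
  Row 0: "jbln"
  Row 1: "gag"
First row length: 4

4


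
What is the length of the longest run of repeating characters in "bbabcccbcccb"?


Input: "bbabcccbcccb"
Scanning for longest run:
  Position 1 ('b'): continues run of 'b', length=2
  Position 2 ('a'): new char, reset run to 1
  Position 3 ('b'): new char, reset run to 1
  Position 4 ('c'): new char, reset run to 1
  Position 5 ('c'): continues run of 'c', length=2
  Position 6 ('c'): continues run of 'c', length=3
  Position 7 ('b'): new char, reset run to 1
  Position 8 ('c'): new char, reset run to 1
  Position 9 ('c'): continues run of 'c', length=2
  Position 10 ('c'): continues run of 'c', length=3
  Position 11 ('b'): new char, reset run to 1
Longest run: 'c' with length 3

3


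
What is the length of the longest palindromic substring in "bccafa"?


Input: "bccafa"
Checking substrings for palindromes:
  [3:6] "afa" (len 3) => palindrome
  [1:3] "cc" (len 2) => palindrome
Longest palindromic substring: "afa" with length 3

3


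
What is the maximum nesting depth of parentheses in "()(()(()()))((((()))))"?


Input: "()(()(()()))((((()))))"
Tracking depth:
  Position 0 '(': depth becomes 1
  Position 1 ')': depth becomes 0
  Position 2 '(': depth becomes 1
  Position 3 '(': depth becomes 2
  Position 4 ')': depth becomes 1
  Position 5 '(': depth becomes 2
  Position 6 '(': depth becomes 3
  Position 7 ')': depth becomes 2
  Position 8 '(': depth becomes 3
  Position 9 ')': depth becomes 2
  Position 10 ')': depth becomes 1
  Position 11 ')': depth becomes 0
  Position 12 '(': depth becomes 1
  Position 13 '(': depth becomes 2
  Position 14 '(': depth becomes 3
  Position 15 '(': depth becomes 4
  Position 16 '(': depth becomes 5
  Position 17 ')': depth becomes 4
  Position 18 ')': depth becomes 3
  Position 19 ')': depth becomes 2
  Position 20 ')': depth becomes 1
  Position 21 ')': depth becomes 0
Maximum depth reached: 5

5


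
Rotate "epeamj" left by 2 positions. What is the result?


Input: "epeamj", rotate left by 2
First 2 characters: "ep"
Remaining characters: "eamj"
Concatenate remaining + first: "eamj" + "ep" = "eamjep"

eamjep


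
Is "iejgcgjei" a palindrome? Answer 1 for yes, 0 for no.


Input: iejgcgjei
Reversed: iejgcgjei
  Compare pos 0 ('i') with pos 8 ('i'): match
  Compare pos 1 ('e') with pos 7 ('e'): match
  Compare pos 2 ('j') with pos 6 ('j'): match
  Compare pos 3 ('g') with pos 5 ('g'): match
Result: palindrome

1


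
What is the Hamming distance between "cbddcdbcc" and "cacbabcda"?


Comparing "cbddcdbcc" and "cacbabcda" position by position:
  Position 0: 'c' vs 'c' => same
  Position 1: 'b' vs 'a' => differ
  Position 2: 'd' vs 'c' => differ
  Position 3: 'd' vs 'b' => differ
  Position 4: 'c' vs 'a' => differ
  Position 5: 'd' vs 'b' => differ
  Position 6: 'b' vs 'c' => differ
  Position 7: 'c' vs 'd' => differ
  Position 8: 'c' vs 'a' => differ
Total differences (Hamming distance): 8

8


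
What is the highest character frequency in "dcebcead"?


Input: dcebcead
Character counts:
  'a': 1
  'b': 1
  'c': 2
  'd': 2
  'e': 2
Maximum frequency: 2

2


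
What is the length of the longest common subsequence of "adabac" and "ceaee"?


LCS of "adabac" and "ceaee"
DP table:
           c    e    a    e    e
      0    0    0    0    0    0
  a   0    0    0    1    1    1
  d   0    0    0    1    1    1
  a   0    0    0    1    1    1
  b   0    0    0    1    1    1
  a   0    0    0    1    1    1
  c   0    1    1    1    1    1
LCS length = dp[6][5] = 1

1


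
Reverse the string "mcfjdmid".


Input: mcfjdmid
Reading characters right to left:
  Position 7: 'd'
  Position 6: 'i'
  Position 5: 'm'
  Position 4: 'd'
  Position 3: 'j'
  Position 2: 'f'
  Position 1: 'c'
  Position 0: 'm'
Reversed: dimdjfcm

dimdjfcm


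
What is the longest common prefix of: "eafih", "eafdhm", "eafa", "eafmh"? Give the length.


Words: eafih, eafdhm, eafa, eafmh
  Position 0: all 'e' => match
  Position 1: all 'a' => match
  Position 2: all 'f' => match
  Position 3: ('i', 'd', 'a', 'm') => mismatch, stop
LCP = "eaf" (length 3)

3


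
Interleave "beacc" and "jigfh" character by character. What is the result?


Interleaving "beacc" and "jigfh":
  Position 0: 'b' from first, 'j' from second => "bj"
  Position 1: 'e' from first, 'i' from second => "ei"
  Position 2: 'a' from first, 'g' from second => "ag"
  Position 3: 'c' from first, 'f' from second => "cf"
  Position 4: 'c' from first, 'h' from second => "ch"
Result: bjeiagcfch

bjeiagcfch


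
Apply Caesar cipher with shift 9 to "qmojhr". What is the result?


Caesar cipher: shift "qmojhr" by 9
  'q' (pos 16) + 9 = pos 25 = 'z'
  'm' (pos 12) + 9 = pos 21 = 'v'
  'o' (pos 14) + 9 = pos 23 = 'x'
  'j' (pos 9) + 9 = pos 18 = 's'
  'h' (pos 7) + 9 = pos 16 = 'q'
  'r' (pos 17) + 9 = pos 0 = 'a'
Result: zvxsqa

zvxsqa


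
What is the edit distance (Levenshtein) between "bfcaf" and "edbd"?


Computing edit distance: "bfcaf" -> "edbd"
DP table:
           e    d    b    d
      0    1    2    3    4
  b   1    1    2    2    3
  f   2    2    2    3    3
  c   3    3    3    3    4
  a   4    4    4    4    4
  f   5    5    5    5    5
Edit distance = dp[5][4] = 5

5


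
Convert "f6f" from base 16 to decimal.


Input: "f6f" in base 16
Positional expansion:
  Digit 'f' (value 15) x 16^2 = 3840
  Digit '6' (value 6) x 16^1 = 96
  Digit 'f' (value 15) x 16^0 = 15
Sum = 3951

3951


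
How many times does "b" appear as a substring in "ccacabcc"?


Searching for "b" in "ccacabcc"
Scanning each position:
  Position 0: "c" => no
  Position 1: "c" => no
  Position 2: "a" => no
  Position 3: "c" => no
  Position 4: "a" => no
  Position 5: "b" => MATCH
  Position 6: "c" => no
  Position 7: "c" => no
Total occurrences: 1

1


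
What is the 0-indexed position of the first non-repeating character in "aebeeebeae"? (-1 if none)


Input: aebeeebeae
Character frequencies:
  'a': 2
  'b': 2
  'e': 6
Scanning left to right for freq == 1:
  Position 0 ('a'): freq=2, skip
  Position 1 ('e'): freq=6, skip
  Position 2 ('b'): freq=2, skip
  Position 3 ('e'): freq=6, skip
  Position 4 ('e'): freq=6, skip
  Position 5 ('e'): freq=6, skip
  Position 6 ('b'): freq=2, skip
  Position 7 ('e'): freq=6, skip
  Position 8 ('a'): freq=2, skip
  Position 9 ('e'): freq=6, skip
  No unique character found => answer = -1

-1


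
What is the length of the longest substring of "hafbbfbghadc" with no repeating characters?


Input: "hafbbfbghadc"
Sliding window (track last position of each char):
  Position 0 ('h'): window [0,0] length 1 -- new best
  Position 1 ('a'): window [0,1] length 2 -- new best
  Position 2 ('f'): window [0,2] length 3 -- new best
  Position 3 ('b'): window [0,3] length 4 -- new best
  Position 4 ('b'): repeat (last at 3), move window start to 4
  Position 4 ('b'): window [4,4] length 1
  Position 5 ('f'): window [4,5] length 2
  Position 6 ('b'): repeat (last at 4), move window start to 5
  Position 6 ('b'): window [5,6] length 2
  Position 7 ('g'): window [5,7] length 3
  Position 8 ('h'): window [5,8] length 4
  Position 9 ('a'): window [5,9] length 5 -- new best
  Position 10 ('d'): window [5,10] length 6 -- new best
  Position 11 ('c'): window [5,11] length 7 -- new best
Longest substring with no repeats: "fbghadc" with length 7

7


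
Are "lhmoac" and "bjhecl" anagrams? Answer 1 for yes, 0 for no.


Strings: "lhmoac", "bjhecl"
Sorted first:  achlmo
Sorted second: bcehjl
Differ at position 0: 'a' vs 'b' => not anagrams

0


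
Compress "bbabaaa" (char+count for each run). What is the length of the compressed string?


Input: bbabaaa
Runs:
  'b' x 2 => "b2"
  'a' x 1 => "a1"
  'b' x 1 => "b1"
  'a' x 3 => "a3"
Compressed: "b2a1b1a3"
Compressed length: 8

8


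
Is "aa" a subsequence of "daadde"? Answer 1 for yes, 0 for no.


Check if "aa" is a subsequence of "daadde"
Greedy scan:
  Position 0 ('d'): no match needed
  Position 1 ('a'): matches sub[0] = 'a'
  Position 2 ('a'): matches sub[1] = 'a'
  Position 3 ('d'): no match needed
  Position 4 ('d'): no match needed
  Position 5 ('e'): no match needed
All 2 characters matched => is a subsequence

1


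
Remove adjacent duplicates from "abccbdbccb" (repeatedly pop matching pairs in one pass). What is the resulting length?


Input: abccbdbccb
Stack-based adjacent duplicate removal:
  Read 'a': push. Stack: a
  Read 'b': push. Stack: ab
  Read 'c': push. Stack: abc
  Read 'c': matches stack top 'c' => pop. Stack: ab
  Read 'b': matches stack top 'b' => pop. Stack: a
  Read 'd': push. Stack: ad
  Read 'b': push. Stack: adb
  Read 'c': push. Stack: adbc
  Read 'c': matches stack top 'c' => pop. Stack: adb
  Read 'b': matches stack top 'b' => pop. Stack: ad
Final stack: "ad" (length 2)

2


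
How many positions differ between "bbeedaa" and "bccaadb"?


Comparing "bbeedaa" and "bccaadb" position by position:
  Position 0: 'b' vs 'b' => same
  Position 1: 'b' vs 'c' => DIFFER
  Position 2: 'e' vs 'c' => DIFFER
  Position 3: 'e' vs 'a' => DIFFER
  Position 4: 'd' vs 'a' => DIFFER
  Position 5: 'a' vs 'd' => DIFFER
  Position 6: 'a' vs 'b' => DIFFER
Positions that differ: 6

6


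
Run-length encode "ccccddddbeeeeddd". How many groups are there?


Input: ccccddddbeeeeddd
Scanning for consecutive runs:
  Group 1: 'c' x 4 (positions 0-3)
  Group 2: 'd' x 4 (positions 4-7)
  Group 3: 'b' x 1 (positions 8-8)
  Group 4: 'e' x 4 (positions 9-12)
  Group 5: 'd' x 3 (positions 13-15)
Total groups: 5

5


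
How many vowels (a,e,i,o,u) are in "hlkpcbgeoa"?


Input: hlkpcbgeoa
Checking each character:
  'h' at position 0: consonant
  'l' at position 1: consonant
  'k' at position 2: consonant
  'p' at position 3: consonant
  'c' at position 4: consonant
  'b' at position 5: consonant
  'g' at position 6: consonant
  'e' at position 7: vowel (running total: 1)
  'o' at position 8: vowel (running total: 2)
  'a' at position 9: vowel (running total: 3)
Total vowels: 3

3


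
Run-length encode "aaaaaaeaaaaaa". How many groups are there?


Input: aaaaaaeaaaaaa
Scanning for consecutive runs:
  Group 1: 'a' x 6 (positions 0-5)
  Group 2: 'e' x 1 (positions 6-6)
  Group 3: 'a' x 6 (positions 7-12)
Total groups: 3

3


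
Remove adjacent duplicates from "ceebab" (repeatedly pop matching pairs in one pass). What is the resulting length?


Input: ceebab
Stack-based adjacent duplicate removal:
  Read 'c': push. Stack: c
  Read 'e': push. Stack: ce
  Read 'e': matches stack top 'e' => pop. Stack: c
  Read 'b': push. Stack: cb
  Read 'a': push. Stack: cba
  Read 'b': push. Stack: cbab
Final stack: "cbab" (length 4)

4


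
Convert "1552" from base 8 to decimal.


Input: "1552" in base 8
Positional expansion:
  Digit '1' (value 1) x 8^3 = 512
  Digit '5' (value 5) x 8^2 = 320
  Digit '5' (value 5) x 8^1 = 40
  Digit '2' (value 2) x 8^0 = 2
Sum = 874

874


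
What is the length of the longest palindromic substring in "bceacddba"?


Input: "bceacddba"
Checking substrings for palindromes:
  [5:7] "dd" (len 2) => palindrome
Longest palindromic substring: "dd" with length 2

2


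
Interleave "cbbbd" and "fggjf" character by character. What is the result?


Interleaving "cbbbd" and "fggjf":
  Position 0: 'c' from first, 'f' from second => "cf"
  Position 1: 'b' from first, 'g' from second => "bg"
  Position 2: 'b' from first, 'g' from second => "bg"
  Position 3: 'b' from first, 'j' from second => "bj"
  Position 4: 'd' from first, 'f' from second => "df"
Result: cfbgbgbjdf

cfbgbgbjdf


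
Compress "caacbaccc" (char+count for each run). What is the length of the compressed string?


Input: caacbaccc
Runs:
  'c' x 1 => "c1"
  'a' x 2 => "a2"
  'c' x 1 => "c1"
  'b' x 1 => "b1"
  'a' x 1 => "a1"
  'c' x 3 => "c3"
Compressed: "c1a2c1b1a1c3"
Compressed length: 12

12


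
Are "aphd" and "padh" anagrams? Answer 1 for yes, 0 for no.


Strings: "aphd", "padh"
Sorted first:  adhp
Sorted second: adhp
Sorted forms match => anagrams

1


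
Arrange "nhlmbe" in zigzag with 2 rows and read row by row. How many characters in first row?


Zigzag "nhlmbe" into 2 rows:
Placing characters:
  'n' => row 0
  'h' => row 1
  'l' => row 0
  'm' => row 1
  'b' => row 0
  'e' => row 1
Rows:
  Row 0: "nlb"
  Row 1: "hme"
First row length: 3

3


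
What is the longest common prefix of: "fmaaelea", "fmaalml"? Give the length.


Words: fmaaelea, fmaalml
  Position 0: all 'f' => match
  Position 1: all 'm' => match
  Position 2: all 'a' => match
  Position 3: all 'a' => match
  Position 4: ('e', 'l') => mismatch, stop
LCP = "fmaa" (length 4)

4


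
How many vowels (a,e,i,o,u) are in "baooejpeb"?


Input: baooejpeb
Checking each character:
  'b' at position 0: consonant
  'a' at position 1: vowel (running total: 1)
  'o' at position 2: vowel (running total: 2)
  'o' at position 3: vowel (running total: 3)
  'e' at position 4: vowel (running total: 4)
  'j' at position 5: consonant
  'p' at position 6: consonant
  'e' at position 7: vowel (running total: 5)
  'b' at position 8: consonant
Total vowels: 5

5


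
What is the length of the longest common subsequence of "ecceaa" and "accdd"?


LCS of "ecceaa" and "accdd"
DP table:
           a    c    c    d    d
      0    0    0    0    0    0
  e   0    0    0    0    0    0
  c   0    0    1    1    1    1
  c   0    0    1    2    2    2
  e   0    0    1    2    2    2
  a   0    1    1    2    2    2
  a   0    1    1    2    2    2
LCS length = dp[6][5] = 2

2


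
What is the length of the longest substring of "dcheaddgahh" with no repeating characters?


Input: "dcheaddgahh"
Sliding window (track last position of each char):
  Position 0 ('d'): window [0,0] length 1 -- new best
  Position 1 ('c'): window [0,1] length 2 -- new best
  Position 2 ('h'): window [0,2] length 3 -- new best
  Position 3 ('e'): window [0,3] length 4 -- new best
  Position 4 ('a'): window [0,4] length 5 -- new best
  Position 5 ('d'): repeat (last at 0), move window start to 1
  Position 5 ('d'): window [1,5] length 5
  Position 6 ('d'): repeat (last at 5), move window start to 6
  Position 6 ('d'): window [6,6] length 1
  Position 7 ('g'): window [6,7] length 2
  Position 8 ('a'): window [6,8] length 3
  Position 9 ('h'): window [6,9] length 4
  Position 10 ('h'): repeat (last at 9), move window start to 10
  Position 10 ('h'): window [10,10] length 1
Longest substring with no repeats: "dchea" with length 5

5


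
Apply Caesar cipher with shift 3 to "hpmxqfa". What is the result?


Caesar cipher: shift "hpmxqfa" by 3
  'h' (pos 7) + 3 = pos 10 = 'k'
  'p' (pos 15) + 3 = pos 18 = 's'
  'm' (pos 12) + 3 = pos 15 = 'p'
  'x' (pos 23) + 3 = pos 0 = 'a'
  'q' (pos 16) + 3 = pos 19 = 't'
  'f' (pos 5) + 3 = pos 8 = 'i'
  'a' (pos 0) + 3 = pos 3 = 'd'
Result: kspatid

kspatid


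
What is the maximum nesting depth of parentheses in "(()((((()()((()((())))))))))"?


Input: "(()((((()()((()((())))))))))"
Tracking depth:
  Position 0 '(': depth becomes 1
  Position 1 '(': depth becomes 2
  Position 2 ')': depth becomes 1
  Position 3 '(': depth becomes 2
  Position 4 '(': depth becomes 3
  Position 5 '(': depth becomes 4
  Position 6 '(': depth becomes 5
  Position 7 '(': depth becomes 6
  Position 8 ')': depth becomes 5
  Position 9 '(': depth becomes 6
  Position 10 ')': depth becomes 5
  Position 11 '(': depth becomes 6
  Position 12 '(': depth becomes 7
  Position 13 '(': depth becomes 8
  Position 14 ')': depth becomes 7
  Position 15 '(': depth becomes 8
  Position 16 '(': depth becomes 9
  Position 17 '(': depth becomes 10
  Position 18 ')': depth becomes 9
  Position 19 ')': depth becomes 8
  Position 20 ')': depth becomes 7
  Position 21 ')': depth becomes 6
  Position 22 ')': depth becomes 5
  Position 23 ')': depth becomes 4
  Position 24 ')': depth becomes 3
  Position 25 ')': depth becomes 2
  Position 26 ')': depth becomes 1
  Position 27 ')': depth becomes 0
Maximum depth reached: 10

10


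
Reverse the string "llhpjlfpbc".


Input: llhpjlfpbc
Reading characters right to left:
  Position 9: 'c'
  Position 8: 'b'
  Position 7: 'p'
  Position 6: 'f'
  Position 5: 'l'
  Position 4: 'j'
  Position 3: 'p'
  Position 2: 'h'
  Position 1: 'l'
  Position 0: 'l'
Reversed: cbpfljphll

cbpfljphll


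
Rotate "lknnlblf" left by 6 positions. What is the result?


Input: "lknnlblf", rotate left by 6
First 6 characters: "lknnlb"
Remaining characters: "lf"
Concatenate remaining + first: "lf" + "lknnlb" = "lflknnlb"

lflknnlb


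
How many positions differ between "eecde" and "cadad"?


Comparing "eecde" and "cadad" position by position:
  Position 0: 'e' vs 'c' => DIFFER
  Position 1: 'e' vs 'a' => DIFFER
  Position 2: 'c' vs 'd' => DIFFER
  Position 3: 'd' vs 'a' => DIFFER
  Position 4: 'e' vs 'd' => DIFFER
Positions that differ: 5

5


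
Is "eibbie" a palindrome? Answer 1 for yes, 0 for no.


Input: eibbie
Reversed: eibbie
  Compare pos 0 ('e') with pos 5 ('e'): match
  Compare pos 1 ('i') with pos 4 ('i'): match
  Compare pos 2 ('b') with pos 3 ('b'): match
Result: palindrome

1


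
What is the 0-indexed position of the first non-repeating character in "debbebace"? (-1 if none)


Input: debbebace
Character frequencies:
  'a': 1
  'b': 3
  'c': 1
  'd': 1
  'e': 3
Scanning left to right for freq == 1:
  Position 0 ('d'): unique! => answer = 0

0


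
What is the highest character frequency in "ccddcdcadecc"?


Input: ccddcdcadecc
Character counts:
  'a': 1
  'c': 6
  'd': 4
  'e': 1
Maximum frequency: 6

6


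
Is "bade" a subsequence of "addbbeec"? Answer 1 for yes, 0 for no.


Check if "bade" is a subsequence of "addbbeec"
Greedy scan:
  Position 0 ('a'): no match needed
  Position 1 ('d'): no match needed
  Position 2 ('d'): no match needed
  Position 3 ('b'): matches sub[0] = 'b'
  Position 4 ('b'): no match needed
  Position 5 ('e'): no match needed
  Position 6 ('e'): no match needed
  Position 7 ('c'): no match needed
Only matched 1/4 characters => not a subsequence

0


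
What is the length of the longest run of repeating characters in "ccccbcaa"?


Input: "ccccbcaa"
Scanning for longest run:
  Position 1 ('c'): continues run of 'c', length=2
  Position 2 ('c'): continues run of 'c', length=3
  Position 3 ('c'): continues run of 'c', length=4
  Position 4 ('b'): new char, reset run to 1
  Position 5 ('c'): new char, reset run to 1
  Position 6 ('a'): new char, reset run to 1
  Position 7 ('a'): continues run of 'a', length=2
Longest run: 'c' with length 4

4


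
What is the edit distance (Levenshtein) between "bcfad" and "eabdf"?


Computing edit distance: "bcfad" -> "eabdf"
DP table:
           e    a    b    d    f
      0    1    2    3    4    5
  b   1    1    2    2    3    4
  c   2    2    2    3    3    4
  f   3    3    3    3    4    3
  a   4    4    3    4    4    4
  d   5    5    4    4    4    5
Edit distance = dp[5][5] = 5

5


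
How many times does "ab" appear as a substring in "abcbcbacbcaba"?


Searching for "ab" in "abcbcbacbcaba"
Scanning each position:
  Position 0: "ab" => MATCH
  Position 1: "bc" => no
  Position 2: "cb" => no
  Position 3: "bc" => no
  Position 4: "cb" => no
  Position 5: "ba" => no
  Position 6: "ac" => no
  Position 7: "cb" => no
  Position 8: "bc" => no
  Position 9: "ca" => no
  Position 10: "ab" => MATCH
  Position 11: "ba" => no
Total occurrences: 2

2


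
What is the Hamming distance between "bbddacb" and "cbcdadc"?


Comparing "bbddacb" and "cbcdadc" position by position:
  Position 0: 'b' vs 'c' => differ
  Position 1: 'b' vs 'b' => same
  Position 2: 'd' vs 'c' => differ
  Position 3: 'd' vs 'd' => same
  Position 4: 'a' vs 'a' => same
  Position 5: 'c' vs 'd' => differ
  Position 6: 'b' vs 'c' => differ
Total differences (Hamming distance): 4

4
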